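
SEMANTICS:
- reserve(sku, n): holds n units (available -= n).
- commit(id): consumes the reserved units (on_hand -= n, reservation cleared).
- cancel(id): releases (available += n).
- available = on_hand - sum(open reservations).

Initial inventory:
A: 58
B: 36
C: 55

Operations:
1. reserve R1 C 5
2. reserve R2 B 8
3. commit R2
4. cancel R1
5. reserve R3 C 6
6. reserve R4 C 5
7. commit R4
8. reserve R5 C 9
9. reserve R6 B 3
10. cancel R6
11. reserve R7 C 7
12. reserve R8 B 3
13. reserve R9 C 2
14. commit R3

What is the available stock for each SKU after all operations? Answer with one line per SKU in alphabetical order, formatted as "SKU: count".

Step 1: reserve R1 C 5 -> on_hand[A=58 B=36 C=55] avail[A=58 B=36 C=50] open={R1}
Step 2: reserve R2 B 8 -> on_hand[A=58 B=36 C=55] avail[A=58 B=28 C=50] open={R1,R2}
Step 3: commit R2 -> on_hand[A=58 B=28 C=55] avail[A=58 B=28 C=50] open={R1}
Step 4: cancel R1 -> on_hand[A=58 B=28 C=55] avail[A=58 B=28 C=55] open={}
Step 5: reserve R3 C 6 -> on_hand[A=58 B=28 C=55] avail[A=58 B=28 C=49] open={R3}
Step 6: reserve R4 C 5 -> on_hand[A=58 B=28 C=55] avail[A=58 B=28 C=44] open={R3,R4}
Step 7: commit R4 -> on_hand[A=58 B=28 C=50] avail[A=58 B=28 C=44] open={R3}
Step 8: reserve R5 C 9 -> on_hand[A=58 B=28 C=50] avail[A=58 B=28 C=35] open={R3,R5}
Step 9: reserve R6 B 3 -> on_hand[A=58 B=28 C=50] avail[A=58 B=25 C=35] open={R3,R5,R6}
Step 10: cancel R6 -> on_hand[A=58 B=28 C=50] avail[A=58 B=28 C=35] open={R3,R5}
Step 11: reserve R7 C 7 -> on_hand[A=58 B=28 C=50] avail[A=58 B=28 C=28] open={R3,R5,R7}
Step 12: reserve R8 B 3 -> on_hand[A=58 B=28 C=50] avail[A=58 B=25 C=28] open={R3,R5,R7,R8}
Step 13: reserve R9 C 2 -> on_hand[A=58 B=28 C=50] avail[A=58 B=25 C=26] open={R3,R5,R7,R8,R9}
Step 14: commit R3 -> on_hand[A=58 B=28 C=44] avail[A=58 B=25 C=26] open={R5,R7,R8,R9}

Answer: A: 58
B: 25
C: 26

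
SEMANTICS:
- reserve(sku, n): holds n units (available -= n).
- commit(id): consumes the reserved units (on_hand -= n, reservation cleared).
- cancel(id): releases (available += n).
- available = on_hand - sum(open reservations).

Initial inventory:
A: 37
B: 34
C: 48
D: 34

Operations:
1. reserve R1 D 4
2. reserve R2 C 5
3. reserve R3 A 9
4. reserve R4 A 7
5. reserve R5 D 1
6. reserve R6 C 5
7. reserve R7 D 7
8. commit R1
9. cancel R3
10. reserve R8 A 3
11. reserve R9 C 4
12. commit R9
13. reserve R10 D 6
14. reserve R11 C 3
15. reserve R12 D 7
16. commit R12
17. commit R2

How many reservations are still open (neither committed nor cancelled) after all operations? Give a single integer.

Step 1: reserve R1 D 4 -> on_hand[A=37 B=34 C=48 D=34] avail[A=37 B=34 C=48 D=30] open={R1}
Step 2: reserve R2 C 5 -> on_hand[A=37 B=34 C=48 D=34] avail[A=37 B=34 C=43 D=30] open={R1,R2}
Step 3: reserve R3 A 9 -> on_hand[A=37 B=34 C=48 D=34] avail[A=28 B=34 C=43 D=30] open={R1,R2,R3}
Step 4: reserve R4 A 7 -> on_hand[A=37 B=34 C=48 D=34] avail[A=21 B=34 C=43 D=30] open={R1,R2,R3,R4}
Step 5: reserve R5 D 1 -> on_hand[A=37 B=34 C=48 D=34] avail[A=21 B=34 C=43 D=29] open={R1,R2,R3,R4,R5}
Step 6: reserve R6 C 5 -> on_hand[A=37 B=34 C=48 D=34] avail[A=21 B=34 C=38 D=29] open={R1,R2,R3,R4,R5,R6}
Step 7: reserve R7 D 7 -> on_hand[A=37 B=34 C=48 D=34] avail[A=21 B=34 C=38 D=22] open={R1,R2,R3,R4,R5,R6,R7}
Step 8: commit R1 -> on_hand[A=37 B=34 C=48 D=30] avail[A=21 B=34 C=38 D=22] open={R2,R3,R4,R5,R6,R7}
Step 9: cancel R3 -> on_hand[A=37 B=34 C=48 D=30] avail[A=30 B=34 C=38 D=22] open={R2,R4,R5,R6,R7}
Step 10: reserve R8 A 3 -> on_hand[A=37 B=34 C=48 D=30] avail[A=27 B=34 C=38 D=22] open={R2,R4,R5,R6,R7,R8}
Step 11: reserve R9 C 4 -> on_hand[A=37 B=34 C=48 D=30] avail[A=27 B=34 C=34 D=22] open={R2,R4,R5,R6,R7,R8,R9}
Step 12: commit R9 -> on_hand[A=37 B=34 C=44 D=30] avail[A=27 B=34 C=34 D=22] open={R2,R4,R5,R6,R7,R8}
Step 13: reserve R10 D 6 -> on_hand[A=37 B=34 C=44 D=30] avail[A=27 B=34 C=34 D=16] open={R10,R2,R4,R5,R6,R7,R8}
Step 14: reserve R11 C 3 -> on_hand[A=37 B=34 C=44 D=30] avail[A=27 B=34 C=31 D=16] open={R10,R11,R2,R4,R5,R6,R7,R8}
Step 15: reserve R12 D 7 -> on_hand[A=37 B=34 C=44 D=30] avail[A=27 B=34 C=31 D=9] open={R10,R11,R12,R2,R4,R5,R6,R7,R8}
Step 16: commit R12 -> on_hand[A=37 B=34 C=44 D=23] avail[A=27 B=34 C=31 D=9] open={R10,R11,R2,R4,R5,R6,R7,R8}
Step 17: commit R2 -> on_hand[A=37 B=34 C=39 D=23] avail[A=27 B=34 C=31 D=9] open={R10,R11,R4,R5,R6,R7,R8}
Open reservations: ['R10', 'R11', 'R4', 'R5', 'R6', 'R7', 'R8'] -> 7

Answer: 7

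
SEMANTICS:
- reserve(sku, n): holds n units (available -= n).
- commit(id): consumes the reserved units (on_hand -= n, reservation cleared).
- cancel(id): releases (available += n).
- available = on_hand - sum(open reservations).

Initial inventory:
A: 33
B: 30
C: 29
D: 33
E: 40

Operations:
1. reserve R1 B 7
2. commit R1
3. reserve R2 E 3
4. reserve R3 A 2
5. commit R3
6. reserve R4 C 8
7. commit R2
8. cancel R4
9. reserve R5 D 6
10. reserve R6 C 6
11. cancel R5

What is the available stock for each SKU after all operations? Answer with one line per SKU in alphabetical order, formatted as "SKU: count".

Answer: A: 31
B: 23
C: 23
D: 33
E: 37

Derivation:
Step 1: reserve R1 B 7 -> on_hand[A=33 B=30 C=29 D=33 E=40] avail[A=33 B=23 C=29 D=33 E=40] open={R1}
Step 2: commit R1 -> on_hand[A=33 B=23 C=29 D=33 E=40] avail[A=33 B=23 C=29 D=33 E=40] open={}
Step 3: reserve R2 E 3 -> on_hand[A=33 B=23 C=29 D=33 E=40] avail[A=33 B=23 C=29 D=33 E=37] open={R2}
Step 4: reserve R3 A 2 -> on_hand[A=33 B=23 C=29 D=33 E=40] avail[A=31 B=23 C=29 D=33 E=37] open={R2,R3}
Step 5: commit R3 -> on_hand[A=31 B=23 C=29 D=33 E=40] avail[A=31 B=23 C=29 D=33 E=37] open={R2}
Step 6: reserve R4 C 8 -> on_hand[A=31 B=23 C=29 D=33 E=40] avail[A=31 B=23 C=21 D=33 E=37] open={R2,R4}
Step 7: commit R2 -> on_hand[A=31 B=23 C=29 D=33 E=37] avail[A=31 B=23 C=21 D=33 E=37] open={R4}
Step 8: cancel R4 -> on_hand[A=31 B=23 C=29 D=33 E=37] avail[A=31 B=23 C=29 D=33 E=37] open={}
Step 9: reserve R5 D 6 -> on_hand[A=31 B=23 C=29 D=33 E=37] avail[A=31 B=23 C=29 D=27 E=37] open={R5}
Step 10: reserve R6 C 6 -> on_hand[A=31 B=23 C=29 D=33 E=37] avail[A=31 B=23 C=23 D=27 E=37] open={R5,R6}
Step 11: cancel R5 -> on_hand[A=31 B=23 C=29 D=33 E=37] avail[A=31 B=23 C=23 D=33 E=37] open={R6}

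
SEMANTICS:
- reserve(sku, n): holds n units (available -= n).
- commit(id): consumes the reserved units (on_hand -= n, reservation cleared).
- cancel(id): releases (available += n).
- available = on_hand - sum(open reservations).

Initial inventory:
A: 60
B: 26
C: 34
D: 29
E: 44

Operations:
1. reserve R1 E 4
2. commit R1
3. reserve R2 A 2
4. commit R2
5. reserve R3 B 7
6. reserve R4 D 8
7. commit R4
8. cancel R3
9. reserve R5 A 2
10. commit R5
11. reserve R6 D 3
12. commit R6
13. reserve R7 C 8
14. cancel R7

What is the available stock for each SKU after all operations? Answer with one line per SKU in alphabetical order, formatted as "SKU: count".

Answer: A: 56
B: 26
C: 34
D: 18
E: 40

Derivation:
Step 1: reserve R1 E 4 -> on_hand[A=60 B=26 C=34 D=29 E=44] avail[A=60 B=26 C=34 D=29 E=40] open={R1}
Step 2: commit R1 -> on_hand[A=60 B=26 C=34 D=29 E=40] avail[A=60 B=26 C=34 D=29 E=40] open={}
Step 3: reserve R2 A 2 -> on_hand[A=60 B=26 C=34 D=29 E=40] avail[A=58 B=26 C=34 D=29 E=40] open={R2}
Step 4: commit R2 -> on_hand[A=58 B=26 C=34 D=29 E=40] avail[A=58 B=26 C=34 D=29 E=40] open={}
Step 5: reserve R3 B 7 -> on_hand[A=58 B=26 C=34 D=29 E=40] avail[A=58 B=19 C=34 D=29 E=40] open={R3}
Step 6: reserve R4 D 8 -> on_hand[A=58 B=26 C=34 D=29 E=40] avail[A=58 B=19 C=34 D=21 E=40] open={R3,R4}
Step 7: commit R4 -> on_hand[A=58 B=26 C=34 D=21 E=40] avail[A=58 B=19 C=34 D=21 E=40] open={R3}
Step 8: cancel R3 -> on_hand[A=58 B=26 C=34 D=21 E=40] avail[A=58 B=26 C=34 D=21 E=40] open={}
Step 9: reserve R5 A 2 -> on_hand[A=58 B=26 C=34 D=21 E=40] avail[A=56 B=26 C=34 D=21 E=40] open={R5}
Step 10: commit R5 -> on_hand[A=56 B=26 C=34 D=21 E=40] avail[A=56 B=26 C=34 D=21 E=40] open={}
Step 11: reserve R6 D 3 -> on_hand[A=56 B=26 C=34 D=21 E=40] avail[A=56 B=26 C=34 D=18 E=40] open={R6}
Step 12: commit R6 -> on_hand[A=56 B=26 C=34 D=18 E=40] avail[A=56 B=26 C=34 D=18 E=40] open={}
Step 13: reserve R7 C 8 -> on_hand[A=56 B=26 C=34 D=18 E=40] avail[A=56 B=26 C=26 D=18 E=40] open={R7}
Step 14: cancel R7 -> on_hand[A=56 B=26 C=34 D=18 E=40] avail[A=56 B=26 C=34 D=18 E=40] open={}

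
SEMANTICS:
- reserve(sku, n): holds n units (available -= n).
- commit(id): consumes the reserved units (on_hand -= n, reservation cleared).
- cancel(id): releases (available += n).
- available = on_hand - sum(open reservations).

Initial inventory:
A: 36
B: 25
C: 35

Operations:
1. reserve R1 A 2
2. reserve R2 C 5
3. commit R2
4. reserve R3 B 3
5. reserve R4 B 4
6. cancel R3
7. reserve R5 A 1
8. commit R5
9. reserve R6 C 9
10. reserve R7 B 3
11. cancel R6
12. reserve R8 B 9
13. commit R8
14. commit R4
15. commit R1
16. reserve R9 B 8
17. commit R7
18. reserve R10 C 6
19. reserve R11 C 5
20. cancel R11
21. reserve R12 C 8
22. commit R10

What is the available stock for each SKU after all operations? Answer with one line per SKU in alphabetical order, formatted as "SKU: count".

Answer: A: 33
B: 1
C: 16

Derivation:
Step 1: reserve R1 A 2 -> on_hand[A=36 B=25 C=35] avail[A=34 B=25 C=35] open={R1}
Step 2: reserve R2 C 5 -> on_hand[A=36 B=25 C=35] avail[A=34 B=25 C=30] open={R1,R2}
Step 3: commit R2 -> on_hand[A=36 B=25 C=30] avail[A=34 B=25 C=30] open={R1}
Step 4: reserve R3 B 3 -> on_hand[A=36 B=25 C=30] avail[A=34 B=22 C=30] open={R1,R3}
Step 5: reserve R4 B 4 -> on_hand[A=36 B=25 C=30] avail[A=34 B=18 C=30] open={R1,R3,R4}
Step 6: cancel R3 -> on_hand[A=36 B=25 C=30] avail[A=34 B=21 C=30] open={R1,R4}
Step 7: reserve R5 A 1 -> on_hand[A=36 B=25 C=30] avail[A=33 B=21 C=30] open={R1,R4,R5}
Step 8: commit R5 -> on_hand[A=35 B=25 C=30] avail[A=33 B=21 C=30] open={R1,R4}
Step 9: reserve R6 C 9 -> on_hand[A=35 B=25 C=30] avail[A=33 B=21 C=21] open={R1,R4,R6}
Step 10: reserve R7 B 3 -> on_hand[A=35 B=25 C=30] avail[A=33 B=18 C=21] open={R1,R4,R6,R7}
Step 11: cancel R6 -> on_hand[A=35 B=25 C=30] avail[A=33 B=18 C=30] open={R1,R4,R7}
Step 12: reserve R8 B 9 -> on_hand[A=35 B=25 C=30] avail[A=33 B=9 C=30] open={R1,R4,R7,R8}
Step 13: commit R8 -> on_hand[A=35 B=16 C=30] avail[A=33 B=9 C=30] open={R1,R4,R7}
Step 14: commit R4 -> on_hand[A=35 B=12 C=30] avail[A=33 B=9 C=30] open={R1,R7}
Step 15: commit R1 -> on_hand[A=33 B=12 C=30] avail[A=33 B=9 C=30] open={R7}
Step 16: reserve R9 B 8 -> on_hand[A=33 B=12 C=30] avail[A=33 B=1 C=30] open={R7,R9}
Step 17: commit R7 -> on_hand[A=33 B=9 C=30] avail[A=33 B=1 C=30] open={R9}
Step 18: reserve R10 C 6 -> on_hand[A=33 B=9 C=30] avail[A=33 B=1 C=24] open={R10,R9}
Step 19: reserve R11 C 5 -> on_hand[A=33 B=9 C=30] avail[A=33 B=1 C=19] open={R10,R11,R9}
Step 20: cancel R11 -> on_hand[A=33 B=9 C=30] avail[A=33 B=1 C=24] open={R10,R9}
Step 21: reserve R12 C 8 -> on_hand[A=33 B=9 C=30] avail[A=33 B=1 C=16] open={R10,R12,R9}
Step 22: commit R10 -> on_hand[A=33 B=9 C=24] avail[A=33 B=1 C=16] open={R12,R9}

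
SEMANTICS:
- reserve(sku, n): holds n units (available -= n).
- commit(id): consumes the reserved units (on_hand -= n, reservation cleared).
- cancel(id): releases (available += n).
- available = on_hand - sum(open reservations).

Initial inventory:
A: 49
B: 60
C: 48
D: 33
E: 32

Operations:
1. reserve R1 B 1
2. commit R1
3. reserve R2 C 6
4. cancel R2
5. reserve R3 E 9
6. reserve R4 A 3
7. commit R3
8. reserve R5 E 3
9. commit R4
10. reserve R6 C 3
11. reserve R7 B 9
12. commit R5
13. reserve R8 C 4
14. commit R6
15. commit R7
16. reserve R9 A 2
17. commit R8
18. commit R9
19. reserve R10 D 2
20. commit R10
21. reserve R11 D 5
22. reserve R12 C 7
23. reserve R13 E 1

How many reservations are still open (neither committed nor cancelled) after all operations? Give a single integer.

Step 1: reserve R1 B 1 -> on_hand[A=49 B=60 C=48 D=33 E=32] avail[A=49 B=59 C=48 D=33 E=32] open={R1}
Step 2: commit R1 -> on_hand[A=49 B=59 C=48 D=33 E=32] avail[A=49 B=59 C=48 D=33 E=32] open={}
Step 3: reserve R2 C 6 -> on_hand[A=49 B=59 C=48 D=33 E=32] avail[A=49 B=59 C=42 D=33 E=32] open={R2}
Step 4: cancel R2 -> on_hand[A=49 B=59 C=48 D=33 E=32] avail[A=49 B=59 C=48 D=33 E=32] open={}
Step 5: reserve R3 E 9 -> on_hand[A=49 B=59 C=48 D=33 E=32] avail[A=49 B=59 C=48 D=33 E=23] open={R3}
Step 6: reserve R4 A 3 -> on_hand[A=49 B=59 C=48 D=33 E=32] avail[A=46 B=59 C=48 D=33 E=23] open={R3,R4}
Step 7: commit R3 -> on_hand[A=49 B=59 C=48 D=33 E=23] avail[A=46 B=59 C=48 D=33 E=23] open={R4}
Step 8: reserve R5 E 3 -> on_hand[A=49 B=59 C=48 D=33 E=23] avail[A=46 B=59 C=48 D=33 E=20] open={R4,R5}
Step 9: commit R4 -> on_hand[A=46 B=59 C=48 D=33 E=23] avail[A=46 B=59 C=48 D=33 E=20] open={R5}
Step 10: reserve R6 C 3 -> on_hand[A=46 B=59 C=48 D=33 E=23] avail[A=46 B=59 C=45 D=33 E=20] open={R5,R6}
Step 11: reserve R7 B 9 -> on_hand[A=46 B=59 C=48 D=33 E=23] avail[A=46 B=50 C=45 D=33 E=20] open={R5,R6,R7}
Step 12: commit R5 -> on_hand[A=46 B=59 C=48 D=33 E=20] avail[A=46 B=50 C=45 D=33 E=20] open={R6,R7}
Step 13: reserve R8 C 4 -> on_hand[A=46 B=59 C=48 D=33 E=20] avail[A=46 B=50 C=41 D=33 E=20] open={R6,R7,R8}
Step 14: commit R6 -> on_hand[A=46 B=59 C=45 D=33 E=20] avail[A=46 B=50 C=41 D=33 E=20] open={R7,R8}
Step 15: commit R7 -> on_hand[A=46 B=50 C=45 D=33 E=20] avail[A=46 B=50 C=41 D=33 E=20] open={R8}
Step 16: reserve R9 A 2 -> on_hand[A=46 B=50 C=45 D=33 E=20] avail[A=44 B=50 C=41 D=33 E=20] open={R8,R9}
Step 17: commit R8 -> on_hand[A=46 B=50 C=41 D=33 E=20] avail[A=44 B=50 C=41 D=33 E=20] open={R9}
Step 18: commit R9 -> on_hand[A=44 B=50 C=41 D=33 E=20] avail[A=44 B=50 C=41 D=33 E=20] open={}
Step 19: reserve R10 D 2 -> on_hand[A=44 B=50 C=41 D=33 E=20] avail[A=44 B=50 C=41 D=31 E=20] open={R10}
Step 20: commit R10 -> on_hand[A=44 B=50 C=41 D=31 E=20] avail[A=44 B=50 C=41 D=31 E=20] open={}
Step 21: reserve R11 D 5 -> on_hand[A=44 B=50 C=41 D=31 E=20] avail[A=44 B=50 C=41 D=26 E=20] open={R11}
Step 22: reserve R12 C 7 -> on_hand[A=44 B=50 C=41 D=31 E=20] avail[A=44 B=50 C=34 D=26 E=20] open={R11,R12}
Step 23: reserve R13 E 1 -> on_hand[A=44 B=50 C=41 D=31 E=20] avail[A=44 B=50 C=34 D=26 E=19] open={R11,R12,R13}
Open reservations: ['R11', 'R12', 'R13'] -> 3

Answer: 3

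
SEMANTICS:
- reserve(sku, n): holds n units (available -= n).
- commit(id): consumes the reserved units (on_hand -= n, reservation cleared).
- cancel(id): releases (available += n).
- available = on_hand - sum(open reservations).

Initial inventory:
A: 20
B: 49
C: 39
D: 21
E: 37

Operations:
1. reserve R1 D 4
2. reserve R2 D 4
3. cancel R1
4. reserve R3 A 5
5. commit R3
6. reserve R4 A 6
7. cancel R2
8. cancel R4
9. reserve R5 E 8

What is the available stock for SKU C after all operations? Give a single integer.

Step 1: reserve R1 D 4 -> on_hand[A=20 B=49 C=39 D=21 E=37] avail[A=20 B=49 C=39 D=17 E=37] open={R1}
Step 2: reserve R2 D 4 -> on_hand[A=20 B=49 C=39 D=21 E=37] avail[A=20 B=49 C=39 D=13 E=37] open={R1,R2}
Step 3: cancel R1 -> on_hand[A=20 B=49 C=39 D=21 E=37] avail[A=20 B=49 C=39 D=17 E=37] open={R2}
Step 4: reserve R3 A 5 -> on_hand[A=20 B=49 C=39 D=21 E=37] avail[A=15 B=49 C=39 D=17 E=37] open={R2,R3}
Step 5: commit R3 -> on_hand[A=15 B=49 C=39 D=21 E=37] avail[A=15 B=49 C=39 D=17 E=37] open={R2}
Step 6: reserve R4 A 6 -> on_hand[A=15 B=49 C=39 D=21 E=37] avail[A=9 B=49 C=39 D=17 E=37] open={R2,R4}
Step 7: cancel R2 -> on_hand[A=15 B=49 C=39 D=21 E=37] avail[A=9 B=49 C=39 D=21 E=37] open={R4}
Step 8: cancel R4 -> on_hand[A=15 B=49 C=39 D=21 E=37] avail[A=15 B=49 C=39 D=21 E=37] open={}
Step 9: reserve R5 E 8 -> on_hand[A=15 B=49 C=39 D=21 E=37] avail[A=15 B=49 C=39 D=21 E=29] open={R5}
Final available[C] = 39

Answer: 39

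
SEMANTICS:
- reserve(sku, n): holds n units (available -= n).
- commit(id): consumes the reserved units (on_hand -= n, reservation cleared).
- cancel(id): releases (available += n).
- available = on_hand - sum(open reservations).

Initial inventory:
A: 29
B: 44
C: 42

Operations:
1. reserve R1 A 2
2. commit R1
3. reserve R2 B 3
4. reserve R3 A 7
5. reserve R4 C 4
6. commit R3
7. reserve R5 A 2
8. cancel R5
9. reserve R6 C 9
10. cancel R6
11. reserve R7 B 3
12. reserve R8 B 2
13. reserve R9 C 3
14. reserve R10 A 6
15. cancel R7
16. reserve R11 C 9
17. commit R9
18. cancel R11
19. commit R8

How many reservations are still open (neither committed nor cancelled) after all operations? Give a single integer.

Step 1: reserve R1 A 2 -> on_hand[A=29 B=44 C=42] avail[A=27 B=44 C=42] open={R1}
Step 2: commit R1 -> on_hand[A=27 B=44 C=42] avail[A=27 B=44 C=42] open={}
Step 3: reserve R2 B 3 -> on_hand[A=27 B=44 C=42] avail[A=27 B=41 C=42] open={R2}
Step 4: reserve R3 A 7 -> on_hand[A=27 B=44 C=42] avail[A=20 B=41 C=42] open={R2,R3}
Step 5: reserve R4 C 4 -> on_hand[A=27 B=44 C=42] avail[A=20 B=41 C=38] open={R2,R3,R4}
Step 6: commit R3 -> on_hand[A=20 B=44 C=42] avail[A=20 B=41 C=38] open={R2,R4}
Step 7: reserve R5 A 2 -> on_hand[A=20 B=44 C=42] avail[A=18 B=41 C=38] open={R2,R4,R5}
Step 8: cancel R5 -> on_hand[A=20 B=44 C=42] avail[A=20 B=41 C=38] open={R2,R4}
Step 9: reserve R6 C 9 -> on_hand[A=20 B=44 C=42] avail[A=20 B=41 C=29] open={R2,R4,R6}
Step 10: cancel R6 -> on_hand[A=20 B=44 C=42] avail[A=20 B=41 C=38] open={R2,R4}
Step 11: reserve R7 B 3 -> on_hand[A=20 B=44 C=42] avail[A=20 B=38 C=38] open={R2,R4,R7}
Step 12: reserve R8 B 2 -> on_hand[A=20 B=44 C=42] avail[A=20 B=36 C=38] open={R2,R4,R7,R8}
Step 13: reserve R9 C 3 -> on_hand[A=20 B=44 C=42] avail[A=20 B=36 C=35] open={R2,R4,R7,R8,R9}
Step 14: reserve R10 A 6 -> on_hand[A=20 B=44 C=42] avail[A=14 B=36 C=35] open={R10,R2,R4,R7,R8,R9}
Step 15: cancel R7 -> on_hand[A=20 B=44 C=42] avail[A=14 B=39 C=35] open={R10,R2,R4,R8,R9}
Step 16: reserve R11 C 9 -> on_hand[A=20 B=44 C=42] avail[A=14 B=39 C=26] open={R10,R11,R2,R4,R8,R9}
Step 17: commit R9 -> on_hand[A=20 B=44 C=39] avail[A=14 B=39 C=26] open={R10,R11,R2,R4,R8}
Step 18: cancel R11 -> on_hand[A=20 B=44 C=39] avail[A=14 B=39 C=35] open={R10,R2,R4,R8}
Step 19: commit R8 -> on_hand[A=20 B=42 C=39] avail[A=14 B=39 C=35] open={R10,R2,R4}
Open reservations: ['R10', 'R2', 'R4'] -> 3

Answer: 3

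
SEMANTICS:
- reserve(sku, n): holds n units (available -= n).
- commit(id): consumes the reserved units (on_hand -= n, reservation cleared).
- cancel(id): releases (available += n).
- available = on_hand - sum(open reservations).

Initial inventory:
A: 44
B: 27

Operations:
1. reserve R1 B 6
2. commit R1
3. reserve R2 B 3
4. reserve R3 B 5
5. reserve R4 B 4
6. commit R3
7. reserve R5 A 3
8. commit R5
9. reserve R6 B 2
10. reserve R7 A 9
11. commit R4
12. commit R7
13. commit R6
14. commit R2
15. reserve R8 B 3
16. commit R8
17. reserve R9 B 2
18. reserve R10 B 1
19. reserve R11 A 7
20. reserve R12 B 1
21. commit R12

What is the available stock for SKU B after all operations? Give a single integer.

Step 1: reserve R1 B 6 -> on_hand[A=44 B=27] avail[A=44 B=21] open={R1}
Step 2: commit R1 -> on_hand[A=44 B=21] avail[A=44 B=21] open={}
Step 3: reserve R2 B 3 -> on_hand[A=44 B=21] avail[A=44 B=18] open={R2}
Step 4: reserve R3 B 5 -> on_hand[A=44 B=21] avail[A=44 B=13] open={R2,R3}
Step 5: reserve R4 B 4 -> on_hand[A=44 B=21] avail[A=44 B=9] open={R2,R3,R4}
Step 6: commit R3 -> on_hand[A=44 B=16] avail[A=44 B=9] open={R2,R4}
Step 7: reserve R5 A 3 -> on_hand[A=44 B=16] avail[A=41 B=9] open={R2,R4,R5}
Step 8: commit R5 -> on_hand[A=41 B=16] avail[A=41 B=9] open={R2,R4}
Step 9: reserve R6 B 2 -> on_hand[A=41 B=16] avail[A=41 B=7] open={R2,R4,R6}
Step 10: reserve R7 A 9 -> on_hand[A=41 B=16] avail[A=32 B=7] open={R2,R4,R6,R7}
Step 11: commit R4 -> on_hand[A=41 B=12] avail[A=32 B=7] open={R2,R6,R7}
Step 12: commit R7 -> on_hand[A=32 B=12] avail[A=32 B=7] open={R2,R6}
Step 13: commit R6 -> on_hand[A=32 B=10] avail[A=32 B=7] open={R2}
Step 14: commit R2 -> on_hand[A=32 B=7] avail[A=32 B=7] open={}
Step 15: reserve R8 B 3 -> on_hand[A=32 B=7] avail[A=32 B=4] open={R8}
Step 16: commit R8 -> on_hand[A=32 B=4] avail[A=32 B=4] open={}
Step 17: reserve R9 B 2 -> on_hand[A=32 B=4] avail[A=32 B=2] open={R9}
Step 18: reserve R10 B 1 -> on_hand[A=32 B=4] avail[A=32 B=1] open={R10,R9}
Step 19: reserve R11 A 7 -> on_hand[A=32 B=4] avail[A=25 B=1] open={R10,R11,R9}
Step 20: reserve R12 B 1 -> on_hand[A=32 B=4] avail[A=25 B=0] open={R10,R11,R12,R9}
Step 21: commit R12 -> on_hand[A=32 B=3] avail[A=25 B=0] open={R10,R11,R9}
Final available[B] = 0

Answer: 0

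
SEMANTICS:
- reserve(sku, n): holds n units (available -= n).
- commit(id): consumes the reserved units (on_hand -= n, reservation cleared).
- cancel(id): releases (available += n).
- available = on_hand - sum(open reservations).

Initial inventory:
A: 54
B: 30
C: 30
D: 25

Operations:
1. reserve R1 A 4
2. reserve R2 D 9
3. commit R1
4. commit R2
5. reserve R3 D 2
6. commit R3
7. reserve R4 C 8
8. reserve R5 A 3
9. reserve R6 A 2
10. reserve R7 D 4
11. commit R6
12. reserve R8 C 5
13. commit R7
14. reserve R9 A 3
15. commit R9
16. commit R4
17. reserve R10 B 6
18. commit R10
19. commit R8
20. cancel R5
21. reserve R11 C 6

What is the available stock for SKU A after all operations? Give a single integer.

Answer: 45

Derivation:
Step 1: reserve R1 A 4 -> on_hand[A=54 B=30 C=30 D=25] avail[A=50 B=30 C=30 D=25] open={R1}
Step 2: reserve R2 D 9 -> on_hand[A=54 B=30 C=30 D=25] avail[A=50 B=30 C=30 D=16] open={R1,R2}
Step 3: commit R1 -> on_hand[A=50 B=30 C=30 D=25] avail[A=50 B=30 C=30 D=16] open={R2}
Step 4: commit R2 -> on_hand[A=50 B=30 C=30 D=16] avail[A=50 B=30 C=30 D=16] open={}
Step 5: reserve R3 D 2 -> on_hand[A=50 B=30 C=30 D=16] avail[A=50 B=30 C=30 D=14] open={R3}
Step 6: commit R3 -> on_hand[A=50 B=30 C=30 D=14] avail[A=50 B=30 C=30 D=14] open={}
Step 7: reserve R4 C 8 -> on_hand[A=50 B=30 C=30 D=14] avail[A=50 B=30 C=22 D=14] open={R4}
Step 8: reserve R5 A 3 -> on_hand[A=50 B=30 C=30 D=14] avail[A=47 B=30 C=22 D=14] open={R4,R5}
Step 9: reserve R6 A 2 -> on_hand[A=50 B=30 C=30 D=14] avail[A=45 B=30 C=22 D=14] open={R4,R5,R6}
Step 10: reserve R7 D 4 -> on_hand[A=50 B=30 C=30 D=14] avail[A=45 B=30 C=22 D=10] open={R4,R5,R6,R7}
Step 11: commit R6 -> on_hand[A=48 B=30 C=30 D=14] avail[A=45 B=30 C=22 D=10] open={R4,R5,R7}
Step 12: reserve R8 C 5 -> on_hand[A=48 B=30 C=30 D=14] avail[A=45 B=30 C=17 D=10] open={R4,R5,R7,R8}
Step 13: commit R7 -> on_hand[A=48 B=30 C=30 D=10] avail[A=45 B=30 C=17 D=10] open={R4,R5,R8}
Step 14: reserve R9 A 3 -> on_hand[A=48 B=30 C=30 D=10] avail[A=42 B=30 C=17 D=10] open={R4,R5,R8,R9}
Step 15: commit R9 -> on_hand[A=45 B=30 C=30 D=10] avail[A=42 B=30 C=17 D=10] open={R4,R5,R8}
Step 16: commit R4 -> on_hand[A=45 B=30 C=22 D=10] avail[A=42 B=30 C=17 D=10] open={R5,R8}
Step 17: reserve R10 B 6 -> on_hand[A=45 B=30 C=22 D=10] avail[A=42 B=24 C=17 D=10] open={R10,R5,R8}
Step 18: commit R10 -> on_hand[A=45 B=24 C=22 D=10] avail[A=42 B=24 C=17 D=10] open={R5,R8}
Step 19: commit R8 -> on_hand[A=45 B=24 C=17 D=10] avail[A=42 B=24 C=17 D=10] open={R5}
Step 20: cancel R5 -> on_hand[A=45 B=24 C=17 D=10] avail[A=45 B=24 C=17 D=10] open={}
Step 21: reserve R11 C 6 -> on_hand[A=45 B=24 C=17 D=10] avail[A=45 B=24 C=11 D=10] open={R11}
Final available[A] = 45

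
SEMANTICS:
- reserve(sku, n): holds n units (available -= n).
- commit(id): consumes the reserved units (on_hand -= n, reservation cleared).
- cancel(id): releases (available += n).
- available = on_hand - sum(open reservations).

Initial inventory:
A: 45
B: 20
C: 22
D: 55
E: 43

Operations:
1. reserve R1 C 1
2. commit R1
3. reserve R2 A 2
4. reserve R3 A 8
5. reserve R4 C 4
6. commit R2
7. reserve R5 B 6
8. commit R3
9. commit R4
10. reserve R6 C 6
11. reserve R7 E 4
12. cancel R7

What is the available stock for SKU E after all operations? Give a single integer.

Step 1: reserve R1 C 1 -> on_hand[A=45 B=20 C=22 D=55 E=43] avail[A=45 B=20 C=21 D=55 E=43] open={R1}
Step 2: commit R1 -> on_hand[A=45 B=20 C=21 D=55 E=43] avail[A=45 B=20 C=21 D=55 E=43] open={}
Step 3: reserve R2 A 2 -> on_hand[A=45 B=20 C=21 D=55 E=43] avail[A=43 B=20 C=21 D=55 E=43] open={R2}
Step 4: reserve R3 A 8 -> on_hand[A=45 B=20 C=21 D=55 E=43] avail[A=35 B=20 C=21 D=55 E=43] open={R2,R3}
Step 5: reserve R4 C 4 -> on_hand[A=45 B=20 C=21 D=55 E=43] avail[A=35 B=20 C=17 D=55 E=43] open={R2,R3,R4}
Step 6: commit R2 -> on_hand[A=43 B=20 C=21 D=55 E=43] avail[A=35 B=20 C=17 D=55 E=43] open={R3,R4}
Step 7: reserve R5 B 6 -> on_hand[A=43 B=20 C=21 D=55 E=43] avail[A=35 B=14 C=17 D=55 E=43] open={R3,R4,R5}
Step 8: commit R3 -> on_hand[A=35 B=20 C=21 D=55 E=43] avail[A=35 B=14 C=17 D=55 E=43] open={R4,R5}
Step 9: commit R4 -> on_hand[A=35 B=20 C=17 D=55 E=43] avail[A=35 B=14 C=17 D=55 E=43] open={R5}
Step 10: reserve R6 C 6 -> on_hand[A=35 B=20 C=17 D=55 E=43] avail[A=35 B=14 C=11 D=55 E=43] open={R5,R6}
Step 11: reserve R7 E 4 -> on_hand[A=35 B=20 C=17 D=55 E=43] avail[A=35 B=14 C=11 D=55 E=39] open={R5,R6,R7}
Step 12: cancel R7 -> on_hand[A=35 B=20 C=17 D=55 E=43] avail[A=35 B=14 C=11 D=55 E=43] open={R5,R6}
Final available[E] = 43

Answer: 43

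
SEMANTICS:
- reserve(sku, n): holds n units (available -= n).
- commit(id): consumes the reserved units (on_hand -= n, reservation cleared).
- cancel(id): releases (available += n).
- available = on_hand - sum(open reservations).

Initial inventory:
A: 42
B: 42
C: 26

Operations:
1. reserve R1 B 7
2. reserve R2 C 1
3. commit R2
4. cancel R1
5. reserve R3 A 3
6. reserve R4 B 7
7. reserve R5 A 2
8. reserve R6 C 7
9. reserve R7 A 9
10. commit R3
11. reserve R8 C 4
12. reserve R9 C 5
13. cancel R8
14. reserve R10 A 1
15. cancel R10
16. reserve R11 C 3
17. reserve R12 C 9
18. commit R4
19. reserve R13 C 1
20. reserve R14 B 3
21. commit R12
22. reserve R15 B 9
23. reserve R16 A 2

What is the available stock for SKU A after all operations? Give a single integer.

Step 1: reserve R1 B 7 -> on_hand[A=42 B=42 C=26] avail[A=42 B=35 C=26] open={R1}
Step 2: reserve R2 C 1 -> on_hand[A=42 B=42 C=26] avail[A=42 B=35 C=25] open={R1,R2}
Step 3: commit R2 -> on_hand[A=42 B=42 C=25] avail[A=42 B=35 C=25] open={R1}
Step 4: cancel R1 -> on_hand[A=42 B=42 C=25] avail[A=42 B=42 C=25] open={}
Step 5: reserve R3 A 3 -> on_hand[A=42 B=42 C=25] avail[A=39 B=42 C=25] open={R3}
Step 6: reserve R4 B 7 -> on_hand[A=42 B=42 C=25] avail[A=39 B=35 C=25] open={R3,R4}
Step 7: reserve R5 A 2 -> on_hand[A=42 B=42 C=25] avail[A=37 B=35 C=25] open={R3,R4,R5}
Step 8: reserve R6 C 7 -> on_hand[A=42 B=42 C=25] avail[A=37 B=35 C=18] open={R3,R4,R5,R6}
Step 9: reserve R7 A 9 -> on_hand[A=42 B=42 C=25] avail[A=28 B=35 C=18] open={R3,R4,R5,R6,R7}
Step 10: commit R3 -> on_hand[A=39 B=42 C=25] avail[A=28 B=35 C=18] open={R4,R5,R6,R7}
Step 11: reserve R8 C 4 -> on_hand[A=39 B=42 C=25] avail[A=28 B=35 C=14] open={R4,R5,R6,R7,R8}
Step 12: reserve R9 C 5 -> on_hand[A=39 B=42 C=25] avail[A=28 B=35 C=9] open={R4,R5,R6,R7,R8,R9}
Step 13: cancel R8 -> on_hand[A=39 B=42 C=25] avail[A=28 B=35 C=13] open={R4,R5,R6,R7,R9}
Step 14: reserve R10 A 1 -> on_hand[A=39 B=42 C=25] avail[A=27 B=35 C=13] open={R10,R4,R5,R6,R7,R9}
Step 15: cancel R10 -> on_hand[A=39 B=42 C=25] avail[A=28 B=35 C=13] open={R4,R5,R6,R7,R9}
Step 16: reserve R11 C 3 -> on_hand[A=39 B=42 C=25] avail[A=28 B=35 C=10] open={R11,R4,R5,R6,R7,R9}
Step 17: reserve R12 C 9 -> on_hand[A=39 B=42 C=25] avail[A=28 B=35 C=1] open={R11,R12,R4,R5,R6,R7,R9}
Step 18: commit R4 -> on_hand[A=39 B=35 C=25] avail[A=28 B=35 C=1] open={R11,R12,R5,R6,R7,R9}
Step 19: reserve R13 C 1 -> on_hand[A=39 B=35 C=25] avail[A=28 B=35 C=0] open={R11,R12,R13,R5,R6,R7,R9}
Step 20: reserve R14 B 3 -> on_hand[A=39 B=35 C=25] avail[A=28 B=32 C=0] open={R11,R12,R13,R14,R5,R6,R7,R9}
Step 21: commit R12 -> on_hand[A=39 B=35 C=16] avail[A=28 B=32 C=0] open={R11,R13,R14,R5,R6,R7,R9}
Step 22: reserve R15 B 9 -> on_hand[A=39 B=35 C=16] avail[A=28 B=23 C=0] open={R11,R13,R14,R15,R5,R6,R7,R9}
Step 23: reserve R16 A 2 -> on_hand[A=39 B=35 C=16] avail[A=26 B=23 C=0] open={R11,R13,R14,R15,R16,R5,R6,R7,R9}
Final available[A] = 26

Answer: 26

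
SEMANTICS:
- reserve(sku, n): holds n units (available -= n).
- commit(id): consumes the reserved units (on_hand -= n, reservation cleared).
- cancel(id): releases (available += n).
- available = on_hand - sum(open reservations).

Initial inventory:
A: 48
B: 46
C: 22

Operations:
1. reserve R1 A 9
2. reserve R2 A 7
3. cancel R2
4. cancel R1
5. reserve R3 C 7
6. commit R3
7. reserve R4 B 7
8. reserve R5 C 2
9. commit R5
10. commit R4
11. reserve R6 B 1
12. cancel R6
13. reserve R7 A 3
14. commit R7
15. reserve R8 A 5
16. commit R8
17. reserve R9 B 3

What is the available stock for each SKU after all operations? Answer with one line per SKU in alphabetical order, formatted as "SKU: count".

Step 1: reserve R1 A 9 -> on_hand[A=48 B=46 C=22] avail[A=39 B=46 C=22] open={R1}
Step 2: reserve R2 A 7 -> on_hand[A=48 B=46 C=22] avail[A=32 B=46 C=22] open={R1,R2}
Step 3: cancel R2 -> on_hand[A=48 B=46 C=22] avail[A=39 B=46 C=22] open={R1}
Step 4: cancel R1 -> on_hand[A=48 B=46 C=22] avail[A=48 B=46 C=22] open={}
Step 5: reserve R3 C 7 -> on_hand[A=48 B=46 C=22] avail[A=48 B=46 C=15] open={R3}
Step 6: commit R3 -> on_hand[A=48 B=46 C=15] avail[A=48 B=46 C=15] open={}
Step 7: reserve R4 B 7 -> on_hand[A=48 B=46 C=15] avail[A=48 B=39 C=15] open={R4}
Step 8: reserve R5 C 2 -> on_hand[A=48 B=46 C=15] avail[A=48 B=39 C=13] open={R4,R5}
Step 9: commit R5 -> on_hand[A=48 B=46 C=13] avail[A=48 B=39 C=13] open={R4}
Step 10: commit R4 -> on_hand[A=48 B=39 C=13] avail[A=48 B=39 C=13] open={}
Step 11: reserve R6 B 1 -> on_hand[A=48 B=39 C=13] avail[A=48 B=38 C=13] open={R6}
Step 12: cancel R6 -> on_hand[A=48 B=39 C=13] avail[A=48 B=39 C=13] open={}
Step 13: reserve R7 A 3 -> on_hand[A=48 B=39 C=13] avail[A=45 B=39 C=13] open={R7}
Step 14: commit R7 -> on_hand[A=45 B=39 C=13] avail[A=45 B=39 C=13] open={}
Step 15: reserve R8 A 5 -> on_hand[A=45 B=39 C=13] avail[A=40 B=39 C=13] open={R8}
Step 16: commit R8 -> on_hand[A=40 B=39 C=13] avail[A=40 B=39 C=13] open={}
Step 17: reserve R9 B 3 -> on_hand[A=40 B=39 C=13] avail[A=40 B=36 C=13] open={R9}

Answer: A: 40
B: 36
C: 13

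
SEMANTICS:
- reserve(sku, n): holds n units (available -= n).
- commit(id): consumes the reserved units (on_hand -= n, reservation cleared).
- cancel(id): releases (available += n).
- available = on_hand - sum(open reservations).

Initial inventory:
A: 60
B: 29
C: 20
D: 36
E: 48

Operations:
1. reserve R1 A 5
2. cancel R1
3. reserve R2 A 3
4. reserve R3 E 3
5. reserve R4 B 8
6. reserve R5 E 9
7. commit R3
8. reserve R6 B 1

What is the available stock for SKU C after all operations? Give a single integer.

Step 1: reserve R1 A 5 -> on_hand[A=60 B=29 C=20 D=36 E=48] avail[A=55 B=29 C=20 D=36 E=48] open={R1}
Step 2: cancel R1 -> on_hand[A=60 B=29 C=20 D=36 E=48] avail[A=60 B=29 C=20 D=36 E=48] open={}
Step 3: reserve R2 A 3 -> on_hand[A=60 B=29 C=20 D=36 E=48] avail[A=57 B=29 C=20 D=36 E=48] open={R2}
Step 4: reserve R3 E 3 -> on_hand[A=60 B=29 C=20 D=36 E=48] avail[A=57 B=29 C=20 D=36 E=45] open={R2,R3}
Step 5: reserve R4 B 8 -> on_hand[A=60 B=29 C=20 D=36 E=48] avail[A=57 B=21 C=20 D=36 E=45] open={R2,R3,R4}
Step 6: reserve R5 E 9 -> on_hand[A=60 B=29 C=20 D=36 E=48] avail[A=57 B=21 C=20 D=36 E=36] open={R2,R3,R4,R5}
Step 7: commit R3 -> on_hand[A=60 B=29 C=20 D=36 E=45] avail[A=57 B=21 C=20 D=36 E=36] open={R2,R4,R5}
Step 8: reserve R6 B 1 -> on_hand[A=60 B=29 C=20 D=36 E=45] avail[A=57 B=20 C=20 D=36 E=36] open={R2,R4,R5,R6}
Final available[C] = 20

Answer: 20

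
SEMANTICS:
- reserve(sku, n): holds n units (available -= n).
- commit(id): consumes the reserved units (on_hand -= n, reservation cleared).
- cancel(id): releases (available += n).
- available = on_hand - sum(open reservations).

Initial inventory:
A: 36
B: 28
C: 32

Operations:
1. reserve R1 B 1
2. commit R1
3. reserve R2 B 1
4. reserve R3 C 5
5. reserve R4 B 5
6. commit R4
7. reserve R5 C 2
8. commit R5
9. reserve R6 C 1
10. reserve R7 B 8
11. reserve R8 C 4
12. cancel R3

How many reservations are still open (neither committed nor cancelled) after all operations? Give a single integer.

Answer: 4

Derivation:
Step 1: reserve R1 B 1 -> on_hand[A=36 B=28 C=32] avail[A=36 B=27 C=32] open={R1}
Step 2: commit R1 -> on_hand[A=36 B=27 C=32] avail[A=36 B=27 C=32] open={}
Step 3: reserve R2 B 1 -> on_hand[A=36 B=27 C=32] avail[A=36 B=26 C=32] open={R2}
Step 4: reserve R3 C 5 -> on_hand[A=36 B=27 C=32] avail[A=36 B=26 C=27] open={R2,R3}
Step 5: reserve R4 B 5 -> on_hand[A=36 B=27 C=32] avail[A=36 B=21 C=27] open={R2,R3,R4}
Step 6: commit R4 -> on_hand[A=36 B=22 C=32] avail[A=36 B=21 C=27] open={R2,R3}
Step 7: reserve R5 C 2 -> on_hand[A=36 B=22 C=32] avail[A=36 B=21 C=25] open={R2,R3,R5}
Step 8: commit R5 -> on_hand[A=36 B=22 C=30] avail[A=36 B=21 C=25] open={R2,R3}
Step 9: reserve R6 C 1 -> on_hand[A=36 B=22 C=30] avail[A=36 B=21 C=24] open={R2,R3,R6}
Step 10: reserve R7 B 8 -> on_hand[A=36 B=22 C=30] avail[A=36 B=13 C=24] open={R2,R3,R6,R7}
Step 11: reserve R8 C 4 -> on_hand[A=36 B=22 C=30] avail[A=36 B=13 C=20] open={R2,R3,R6,R7,R8}
Step 12: cancel R3 -> on_hand[A=36 B=22 C=30] avail[A=36 B=13 C=25] open={R2,R6,R7,R8}
Open reservations: ['R2', 'R6', 'R7', 'R8'] -> 4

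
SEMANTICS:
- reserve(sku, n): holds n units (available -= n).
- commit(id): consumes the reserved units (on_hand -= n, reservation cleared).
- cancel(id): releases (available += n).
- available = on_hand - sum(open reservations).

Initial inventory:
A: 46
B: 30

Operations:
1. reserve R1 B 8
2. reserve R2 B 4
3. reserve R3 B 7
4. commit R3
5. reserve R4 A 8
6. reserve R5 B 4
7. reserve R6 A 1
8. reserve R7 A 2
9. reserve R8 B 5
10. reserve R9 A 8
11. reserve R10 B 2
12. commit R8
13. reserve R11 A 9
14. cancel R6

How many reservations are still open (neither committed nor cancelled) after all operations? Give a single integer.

Answer: 8

Derivation:
Step 1: reserve R1 B 8 -> on_hand[A=46 B=30] avail[A=46 B=22] open={R1}
Step 2: reserve R2 B 4 -> on_hand[A=46 B=30] avail[A=46 B=18] open={R1,R2}
Step 3: reserve R3 B 7 -> on_hand[A=46 B=30] avail[A=46 B=11] open={R1,R2,R3}
Step 4: commit R3 -> on_hand[A=46 B=23] avail[A=46 B=11] open={R1,R2}
Step 5: reserve R4 A 8 -> on_hand[A=46 B=23] avail[A=38 B=11] open={R1,R2,R4}
Step 6: reserve R5 B 4 -> on_hand[A=46 B=23] avail[A=38 B=7] open={R1,R2,R4,R5}
Step 7: reserve R6 A 1 -> on_hand[A=46 B=23] avail[A=37 B=7] open={R1,R2,R4,R5,R6}
Step 8: reserve R7 A 2 -> on_hand[A=46 B=23] avail[A=35 B=7] open={R1,R2,R4,R5,R6,R7}
Step 9: reserve R8 B 5 -> on_hand[A=46 B=23] avail[A=35 B=2] open={R1,R2,R4,R5,R6,R7,R8}
Step 10: reserve R9 A 8 -> on_hand[A=46 B=23] avail[A=27 B=2] open={R1,R2,R4,R5,R6,R7,R8,R9}
Step 11: reserve R10 B 2 -> on_hand[A=46 B=23] avail[A=27 B=0] open={R1,R10,R2,R4,R5,R6,R7,R8,R9}
Step 12: commit R8 -> on_hand[A=46 B=18] avail[A=27 B=0] open={R1,R10,R2,R4,R5,R6,R7,R9}
Step 13: reserve R11 A 9 -> on_hand[A=46 B=18] avail[A=18 B=0] open={R1,R10,R11,R2,R4,R5,R6,R7,R9}
Step 14: cancel R6 -> on_hand[A=46 B=18] avail[A=19 B=0] open={R1,R10,R11,R2,R4,R5,R7,R9}
Open reservations: ['R1', 'R10', 'R11', 'R2', 'R4', 'R5', 'R7', 'R9'] -> 8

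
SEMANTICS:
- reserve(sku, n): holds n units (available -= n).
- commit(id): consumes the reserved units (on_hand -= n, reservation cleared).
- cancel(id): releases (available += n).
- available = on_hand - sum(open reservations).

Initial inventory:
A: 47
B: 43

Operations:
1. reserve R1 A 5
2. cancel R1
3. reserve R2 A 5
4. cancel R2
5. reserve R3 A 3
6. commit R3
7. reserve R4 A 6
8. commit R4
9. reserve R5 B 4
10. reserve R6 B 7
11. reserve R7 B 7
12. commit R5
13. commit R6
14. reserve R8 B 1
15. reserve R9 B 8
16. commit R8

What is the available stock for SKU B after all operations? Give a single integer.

Answer: 16

Derivation:
Step 1: reserve R1 A 5 -> on_hand[A=47 B=43] avail[A=42 B=43] open={R1}
Step 2: cancel R1 -> on_hand[A=47 B=43] avail[A=47 B=43] open={}
Step 3: reserve R2 A 5 -> on_hand[A=47 B=43] avail[A=42 B=43] open={R2}
Step 4: cancel R2 -> on_hand[A=47 B=43] avail[A=47 B=43] open={}
Step 5: reserve R3 A 3 -> on_hand[A=47 B=43] avail[A=44 B=43] open={R3}
Step 6: commit R3 -> on_hand[A=44 B=43] avail[A=44 B=43] open={}
Step 7: reserve R4 A 6 -> on_hand[A=44 B=43] avail[A=38 B=43] open={R4}
Step 8: commit R4 -> on_hand[A=38 B=43] avail[A=38 B=43] open={}
Step 9: reserve R5 B 4 -> on_hand[A=38 B=43] avail[A=38 B=39] open={R5}
Step 10: reserve R6 B 7 -> on_hand[A=38 B=43] avail[A=38 B=32] open={R5,R6}
Step 11: reserve R7 B 7 -> on_hand[A=38 B=43] avail[A=38 B=25] open={R5,R6,R7}
Step 12: commit R5 -> on_hand[A=38 B=39] avail[A=38 B=25] open={R6,R7}
Step 13: commit R6 -> on_hand[A=38 B=32] avail[A=38 B=25] open={R7}
Step 14: reserve R8 B 1 -> on_hand[A=38 B=32] avail[A=38 B=24] open={R7,R8}
Step 15: reserve R9 B 8 -> on_hand[A=38 B=32] avail[A=38 B=16] open={R7,R8,R9}
Step 16: commit R8 -> on_hand[A=38 B=31] avail[A=38 B=16] open={R7,R9}
Final available[B] = 16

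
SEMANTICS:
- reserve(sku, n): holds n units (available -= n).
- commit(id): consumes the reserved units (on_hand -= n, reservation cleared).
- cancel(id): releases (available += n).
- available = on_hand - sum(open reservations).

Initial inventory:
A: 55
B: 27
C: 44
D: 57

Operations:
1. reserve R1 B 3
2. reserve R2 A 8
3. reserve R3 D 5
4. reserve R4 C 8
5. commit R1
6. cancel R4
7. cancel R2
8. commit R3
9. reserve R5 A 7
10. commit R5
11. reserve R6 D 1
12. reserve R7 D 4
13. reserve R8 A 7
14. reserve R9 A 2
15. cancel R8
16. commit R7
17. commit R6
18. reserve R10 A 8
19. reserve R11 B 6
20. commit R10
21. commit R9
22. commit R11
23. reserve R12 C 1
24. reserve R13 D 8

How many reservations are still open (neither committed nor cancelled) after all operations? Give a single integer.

Answer: 2

Derivation:
Step 1: reserve R1 B 3 -> on_hand[A=55 B=27 C=44 D=57] avail[A=55 B=24 C=44 D=57] open={R1}
Step 2: reserve R2 A 8 -> on_hand[A=55 B=27 C=44 D=57] avail[A=47 B=24 C=44 D=57] open={R1,R2}
Step 3: reserve R3 D 5 -> on_hand[A=55 B=27 C=44 D=57] avail[A=47 B=24 C=44 D=52] open={R1,R2,R3}
Step 4: reserve R4 C 8 -> on_hand[A=55 B=27 C=44 D=57] avail[A=47 B=24 C=36 D=52] open={R1,R2,R3,R4}
Step 5: commit R1 -> on_hand[A=55 B=24 C=44 D=57] avail[A=47 B=24 C=36 D=52] open={R2,R3,R4}
Step 6: cancel R4 -> on_hand[A=55 B=24 C=44 D=57] avail[A=47 B=24 C=44 D=52] open={R2,R3}
Step 7: cancel R2 -> on_hand[A=55 B=24 C=44 D=57] avail[A=55 B=24 C=44 D=52] open={R3}
Step 8: commit R3 -> on_hand[A=55 B=24 C=44 D=52] avail[A=55 B=24 C=44 D=52] open={}
Step 9: reserve R5 A 7 -> on_hand[A=55 B=24 C=44 D=52] avail[A=48 B=24 C=44 D=52] open={R5}
Step 10: commit R5 -> on_hand[A=48 B=24 C=44 D=52] avail[A=48 B=24 C=44 D=52] open={}
Step 11: reserve R6 D 1 -> on_hand[A=48 B=24 C=44 D=52] avail[A=48 B=24 C=44 D=51] open={R6}
Step 12: reserve R7 D 4 -> on_hand[A=48 B=24 C=44 D=52] avail[A=48 B=24 C=44 D=47] open={R6,R7}
Step 13: reserve R8 A 7 -> on_hand[A=48 B=24 C=44 D=52] avail[A=41 B=24 C=44 D=47] open={R6,R7,R8}
Step 14: reserve R9 A 2 -> on_hand[A=48 B=24 C=44 D=52] avail[A=39 B=24 C=44 D=47] open={R6,R7,R8,R9}
Step 15: cancel R8 -> on_hand[A=48 B=24 C=44 D=52] avail[A=46 B=24 C=44 D=47] open={R6,R7,R9}
Step 16: commit R7 -> on_hand[A=48 B=24 C=44 D=48] avail[A=46 B=24 C=44 D=47] open={R6,R9}
Step 17: commit R6 -> on_hand[A=48 B=24 C=44 D=47] avail[A=46 B=24 C=44 D=47] open={R9}
Step 18: reserve R10 A 8 -> on_hand[A=48 B=24 C=44 D=47] avail[A=38 B=24 C=44 D=47] open={R10,R9}
Step 19: reserve R11 B 6 -> on_hand[A=48 B=24 C=44 D=47] avail[A=38 B=18 C=44 D=47] open={R10,R11,R9}
Step 20: commit R10 -> on_hand[A=40 B=24 C=44 D=47] avail[A=38 B=18 C=44 D=47] open={R11,R9}
Step 21: commit R9 -> on_hand[A=38 B=24 C=44 D=47] avail[A=38 B=18 C=44 D=47] open={R11}
Step 22: commit R11 -> on_hand[A=38 B=18 C=44 D=47] avail[A=38 B=18 C=44 D=47] open={}
Step 23: reserve R12 C 1 -> on_hand[A=38 B=18 C=44 D=47] avail[A=38 B=18 C=43 D=47] open={R12}
Step 24: reserve R13 D 8 -> on_hand[A=38 B=18 C=44 D=47] avail[A=38 B=18 C=43 D=39] open={R12,R13}
Open reservations: ['R12', 'R13'] -> 2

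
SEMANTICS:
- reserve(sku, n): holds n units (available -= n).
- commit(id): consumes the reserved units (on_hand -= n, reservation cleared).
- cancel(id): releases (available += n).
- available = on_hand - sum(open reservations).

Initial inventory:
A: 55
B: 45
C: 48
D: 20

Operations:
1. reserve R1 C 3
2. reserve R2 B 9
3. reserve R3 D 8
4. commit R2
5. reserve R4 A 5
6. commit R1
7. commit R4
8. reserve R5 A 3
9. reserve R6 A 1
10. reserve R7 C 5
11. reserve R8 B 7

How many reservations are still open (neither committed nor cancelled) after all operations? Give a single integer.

Answer: 5

Derivation:
Step 1: reserve R1 C 3 -> on_hand[A=55 B=45 C=48 D=20] avail[A=55 B=45 C=45 D=20] open={R1}
Step 2: reserve R2 B 9 -> on_hand[A=55 B=45 C=48 D=20] avail[A=55 B=36 C=45 D=20] open={R1,R2}
Step 3: reserve R3 D 8 -> on_hand[A=55 B=45 C=48 D=20] avail[A=55 B=36 C=45 D=12] open={R1,R2,R3}
Step 4: commit R2 -> on_hand[A=55 B=36 C=48 D=20] avail[A=55 B=36 C=45 D=12] open={R1,R3}
Step 5: reserve R4 A 5 -> on_hand[A=55 B=36 C=48 D=20] avail[A=50 B=36 C=45 D=12] open={R1,R3,R4}
Step 6: commit R1 -> on_hand[A=55 B=36 C=45 D=20] avail[A=50 B=36 C=45 D=12] open={R3,R4}
Step 7: commit R4 -> on_hand[A=50 B=36 C=45 D=20] avail[A=50 B=36 C=45 D=12] open={R3}
Step 8: reserve R5 A 3 -> on_hand[A=50 B=36 C=45 D=20] avail[A=47 B=36 C=45 D=12] open={R3,R5}
Step 9: reserve R6 A 1 -> on_hand[A=50 B=36 C=45 D=20] avail[A=46 B=36 C=45 D=12] open={R3,R5,R6}
Step 10: reserve R7 C 5 -> on_hand[A=50 B=36 C=45 D=20] avail[A=46 B=36 C=40 D=12] open={R3,R5,R6,R7}
Step 11: reserve R8 B 7 -> on_hand[A=50 B=36 C=45 D=20] avail[A=46 B=29 C=40 D=12] open={R3,R5,R6,R7,R8}
Open reservations: ['R3', 'R5', 'R6', 'R7', 'R8'] -> 5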